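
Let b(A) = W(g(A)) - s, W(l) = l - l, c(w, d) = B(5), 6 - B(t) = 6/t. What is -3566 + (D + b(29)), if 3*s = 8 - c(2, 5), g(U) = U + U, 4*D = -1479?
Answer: -236209/60 ≈ -3936.8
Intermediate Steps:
D = -1479/4 (D = (¼)*(-1479) = -1479/4 ≈ -369.75)
B(t) = 6 - 6/t
c(w, d) = 24/5 (c(w, d) = 6 - 6/5 = 24/5)
g(U) = 2*U
W(l) = 0
s = 16/15 (s = (8 - 1*24/5)/3 = (8 - 24/5)/3 = (⅓)*(16/5) = 16/15 ≈ 1.0667)
b(A) = -16/15 (b(A) = 0 - 1*16/15 = 0 - 16/15 = -16/15)
-3566 + (D + b(29)) = -3566 + (-1479/4 - 16/15) = -3566 - 22249/60 = -236209/60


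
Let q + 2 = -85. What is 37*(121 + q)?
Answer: 1258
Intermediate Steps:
q = -87 (q = -2 - 85 = -87)
37*(121 + q) = 37*(121 - 87) = 37*34 = 1258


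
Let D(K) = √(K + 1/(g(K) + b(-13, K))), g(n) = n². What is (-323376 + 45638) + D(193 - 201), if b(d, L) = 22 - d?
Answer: -277738 + I*√8701/33 ≈ -2.7774e+5 + 2.8266*I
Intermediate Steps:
D(K) = √(K + 1/(35 + K²)) (D(K) = √(K + 1/(K² + (22 - 1*(-13)))) = √(K + 1/(K² + (22 + 13))) = √(K + 1/(K² + 35)) = √(K + 1/(35 + K²)))
(-323376 + 45638) + D(193 - 201) = (-323376 + 45638) + √((1 + (193 - 201)*(35 + (193 - 201)²))/(35 + (193 - 201)²)) = -277738 + √((1 - 8*(35 + (-8)²))/(35 + (-8)²)) = -277738 + √((1 - 8*(35 + 64))/(35 + 64)) = -277738 + √((1 - 8*99)/99) = -277738 + √((1 - 792)/99) = -277738 + √((1/99)*(-791)) = -277738 + √(-791/99) = -277738 + I*√8701/33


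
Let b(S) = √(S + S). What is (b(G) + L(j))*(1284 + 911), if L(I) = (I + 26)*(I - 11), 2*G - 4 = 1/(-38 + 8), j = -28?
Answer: 171210 + 439*√3570/6 ≈ 1.7558e+5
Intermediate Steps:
G = 119/60 (G = 2 + 1/(2*(-38 + 8)) = 2 + (½)/(-30) = 2 + (½)*(-1/30) = 2 - 1/60 = 119/60 ≈ 1.9833)
L(I) = (-11 + I)*(26 + I) (L(I) = (26 + I)*(-11 + I) = (-11 + I)*(26 + I))
b(S) = √2*√S (b(S) = √(2*S) = √2*√S)
(b(G) + L(j))*(1284 + 911) = (√2*√(119/60) + (-286 + (-28)² + 15*(-28)))*(1284 + 911) = (√2*(√1785/30) + (-286 + 784 - 420))*2195 = (√3570/30 + 78)*2195 = (78 + √3570/30)*2195 = 171210 + 439*√3570/6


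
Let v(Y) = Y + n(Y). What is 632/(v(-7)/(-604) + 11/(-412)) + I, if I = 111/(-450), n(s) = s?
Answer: -1965901901/10950 ≈ -1.7953e+5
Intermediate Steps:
v(Y) = 2*Y (v(Y) = Y + Y = 2*Y)
I = -37/150 (I = 111*(-1/450) = -37/150 ≈ -0.24667)
632/(v(-7)/(-604) + 11/(-412)) + I = 632/((2*(-7))/(-604) + 11/(-412)) - 37/150 = 632/(-14*(-1/604) + 11*(-1/412)) - 37/150 = 632/(7/302 - 11/412) - 37/150 = 632/(-219/62212) - 37/150 = -62212/219*632 - 37/150 = -39317984/219 - 37/150 = -1965901901/10950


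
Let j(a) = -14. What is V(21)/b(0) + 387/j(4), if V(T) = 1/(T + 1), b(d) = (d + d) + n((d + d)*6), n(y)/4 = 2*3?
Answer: -102161/3696 ≈ -27.641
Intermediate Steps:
n(y) = 24 (n(y) = 4*(2*3) = 4*6 = 24)
b(d) = 24 + 2*d (b(d) = (d + d) + 24 = 2*d + 24 = 24 + 2*d)
V(T) = 1/(1 + T)
V(21)/b(0) + 387/j(4) = 1/((1 + 21)*(24 + 2*0)) + 387/(-14) = 1/(22*(24 + 0)) + 387*(-1/14) = (1/22)/24 - 387/14 = (1/22)*(1/24) - 387/14 = 1/528 - 387/14 = -102161/3696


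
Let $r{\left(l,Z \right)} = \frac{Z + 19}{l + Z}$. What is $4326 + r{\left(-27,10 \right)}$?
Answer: $\frac{73513}{17} \approx 4324.3$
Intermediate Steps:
$r{\left(l,Z \right)} = \frac{19 + Z}{Z + l}$
$4326 + r{\left(-27,10 \right)} = 4326 + \frac{19 + 10}{10 - 27} = 4326 + \frac{1}{-17} \cdot 29 = 4326 - \frac{29}{17} = \frac{73513}{17}$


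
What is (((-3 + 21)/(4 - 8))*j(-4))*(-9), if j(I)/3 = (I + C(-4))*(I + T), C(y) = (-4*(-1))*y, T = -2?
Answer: 14580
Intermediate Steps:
C(y) = 4*y
j(I) = 3*(-16 + I)*(-2 + I) (j(I) = 3*((I + 4*(-4))*(I - 2)) = 3*((I - 16)*(-2 + I)) = 3*((-16 + I)*(-2 + I)) = 3*(-16 + I)*(-2 + I))
(((-3 + 21)/(4 - 8))*j(-4))*(-9) = (((-3 + 21)/(4 - 8))*(96 - 54*(-4) + 3*(-4)²))*(-9) = ((18/(-4))*(96 + 216 + 3*16))*(-9) = ((18*(-¼))*(96 + 216 + 48))*(-9) = -9/2*360*(-9) = -1620*(-9) = 14580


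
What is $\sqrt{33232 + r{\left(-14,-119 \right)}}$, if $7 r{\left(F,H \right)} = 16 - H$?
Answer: $\frac{\sqrt{1629313}}{7} \approx 182.35$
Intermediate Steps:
$r{\left(F,H \right)} = \frac{16}{7} - \frac{H}{7}$ ($r{\left(F,H \right)} = \frac{16 - H}{7} = \frac{16}{7} - \frac{H}{7}$)
$\sqrt{33232 + r{\left(-14,-119 \right)}} = \sqrt{33232 + \left(\frac{16}{7} - -17\right)} = \sqrt{33232 + \left(\frac{16}{7} + 17\right)} = \sqrt{33232 + \frac{135}{7}} = \sqrt{\frac{232759}{7}} = \frac{\sqrt{1629313}}{7}$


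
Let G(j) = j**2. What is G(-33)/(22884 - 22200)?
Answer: 121/76 ≈ 1.5921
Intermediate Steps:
G(-33)/(22884 - 22200) = (-33)**2/(22884 - 22200) = 1089/684 = 1089*(1/684) = 121/76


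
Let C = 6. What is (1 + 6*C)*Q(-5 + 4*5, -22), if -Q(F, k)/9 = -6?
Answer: 1998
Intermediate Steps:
Q(F, k) = 54 (Q(F, k) = -9*(-6) = 54)
(1 + 6*C)*Q(-5 + 4*5, -22) = (1 + 6*6)*54 = (1 + 36)*54 = 37*54 = 1998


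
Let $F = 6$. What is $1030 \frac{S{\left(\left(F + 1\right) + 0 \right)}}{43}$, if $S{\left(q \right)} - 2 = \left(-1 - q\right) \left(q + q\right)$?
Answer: $- \frac{113300}{43} \approx -2634.9$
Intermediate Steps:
$S{\left(q \right)} = 2 + 2 q \left(-1 - q\right)$ ($S{\left(q \right)} = 2 + \left(-1 - q\right) \left(q + q\right) = 2 + \left(-1 - q\right) 2 q = 2 + 2 q \left(-1 - q\right)$)
$1030 \frac{S{\left(\left(F + 1\right) + 0 \right)}}{43} = 1030 \frac{2 - 2 \left(\left(6 + 1\right) + 0\right) - 2 \left(\left(6 + 1\right) + 0\right)^{2}}{43} = 1030 \left(2 - 2 \left(7 + 0\right) - 2 \left(7 + 0\right)^{2}\right) \frac{1}{43} = 1030 \left(2 - 14 - 2 \cdot 7^{2}\right) \frac{1}{43} = 1030 \left(2 - 14 - 98\right) \frac{1}{43} = 1030 \left(\left(-110\right) \frac{1}{43}\right) = 1030 \left(- \frac{110}{43}\right) = - \frac{113300}{43}$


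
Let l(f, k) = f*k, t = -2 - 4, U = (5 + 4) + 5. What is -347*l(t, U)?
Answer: 29148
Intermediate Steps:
U = 14 (U = 9 + 5 = 14)
t = -6
-347*l(t, U) = -(-2082)*14 = -347*(-84) = 29148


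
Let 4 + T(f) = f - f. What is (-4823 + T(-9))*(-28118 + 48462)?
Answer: -98200488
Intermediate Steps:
T(f) = -4 (T(f) = -4 + (f - f) = -4 + 0 = -4)
(-4823 + T(-9))*(-28118 + 48462) = (-4823 - 4)*(-28118 + 48462) = -4827*20344 = -98200488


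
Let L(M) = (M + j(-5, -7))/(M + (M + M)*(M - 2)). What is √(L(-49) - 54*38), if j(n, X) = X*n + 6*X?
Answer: 2*I*√256423951/707 ≈ 45.299*I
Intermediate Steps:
j(n, X) = 6*X + X*n
L(M) = (-7 + M)/(M + 2*M*(-2 + M)) (L(M) = (M - 7*(6 - 5))/(M + (M + M)*(M - 2)) = (M - 7*1)/(M + (2*M)*(-2 + M)) = (M - 7)/(M + 2*M*(-2 + M)) = (-7 + M)/(M + 2*M*(-2 + M)))
√(L(-49) - 54*38) = √((-7 - 49)/((-49)*(-3 + 2*(-49))) - 54*38) = √(-1/49*(-56)/(-3 - 98) - 2052) = √(-1/49*(-56)/(-101) - 2052) = √(-1/49*(-1/101)*(-56) - 2052) = √(-8/707 - 2052) = √(-1450772/707) = 2*I*√256423951/707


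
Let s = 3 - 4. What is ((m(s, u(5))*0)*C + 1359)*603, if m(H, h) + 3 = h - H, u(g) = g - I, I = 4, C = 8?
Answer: 819477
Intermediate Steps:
s = -1
u(g) = -4 + g (u(g) = g - 1*4 = g - 4 = -4 + g)
m(H, h) = -3 + h - H (m(H, h) = -3 + (h - H) = -3 + h - H)
((m(s, u(5))*0)*C + 1359)*603 = (((-3 + (-4 + 5) - 1*(-1))*0)*8 + 1359)*603 = (((-3 + 1 + 1)*0)*8 + 1359)*603 = (-1*0*8 + 1359)*603 = (0*8 + 1359)*603 = (0 + 1359)*603 = 1359*603 = 819477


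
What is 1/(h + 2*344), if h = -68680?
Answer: -1/67992 ≈ -1.4708e-5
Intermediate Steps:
1/(h + 2*344) = 1/(-68680 + 2*344) = 1/(-68680 + 688) = 1/(-67992) = -1/67992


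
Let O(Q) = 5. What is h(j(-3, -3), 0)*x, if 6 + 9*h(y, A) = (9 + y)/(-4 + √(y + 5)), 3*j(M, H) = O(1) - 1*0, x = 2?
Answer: -148/63 - 32*√15/189 ≈ -3.0050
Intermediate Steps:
j(M, H) = 5/3 (j(M, H) = (5 - 1*0)/3 = (5 + 0)/3 = (⅓)*5 = 5/3)
h(y, A) = -⅔ + (9 + y)/(9*(-4 + √(5 + y))) (h(y, A) = -⅔ + ((9 + y)/(-4 + √(y + 5)))/9 = -⅔ + ((9 + y)/(-4 + √(5 + y)))/9 = -⅔ + (9 + y)/(9*(-4 + √(5 + y))))
h(j(-3, -3), 0)*x = ((33 + 5/3 - 6*√(5 + 5/3))/(9*(-4 + √(5 + 5/3))))*2 = ((33 + 5/3 - 4*√15)/(9*(-4 + √(20/3))))*2 = ((33 + 5/3 - 4*√15)/(9*(-4 + 2*√15/3)))*2 = ((104/3 - 4*√15)/(9*(-4 + 2*√15/3)))*2 = 2*(104/3 - 4*√15)/(9*(-4 + 2*√15/3))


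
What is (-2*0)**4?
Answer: 0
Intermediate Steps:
(-2*0)**4 = 0**4 = 0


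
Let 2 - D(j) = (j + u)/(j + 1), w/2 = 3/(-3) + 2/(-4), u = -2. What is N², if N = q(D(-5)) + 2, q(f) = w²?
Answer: 121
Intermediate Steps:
w = -3 (w = 2*(3/(-3) + 2/(-4)) = 2*(3*(-⅓) + 2*(-¼)) = 2*(-1 - ½) = 2*(-3/2) = -3)
D(j) = 2 - (-2 + j)/(1 + j) (D(j) = 2 - (j - 2)/(j + 1) = 2 - (-2 + j)/(1 + j))
q(f) = 9 (q(f) = (-3)² = 9)
N = 11 (N = 9 + 2 = 11)
N² = 11² = 121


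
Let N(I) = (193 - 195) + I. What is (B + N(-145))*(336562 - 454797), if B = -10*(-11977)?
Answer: -14143625405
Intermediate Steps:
B = 119770
N(I) = -2 + I
(B + N(-145))*(336562 - 454797) = (119770 + (-2 - 145))*(336562 - 454797) = (119770 - 147)*(-118235) = 119623*(-118235) = -14143625405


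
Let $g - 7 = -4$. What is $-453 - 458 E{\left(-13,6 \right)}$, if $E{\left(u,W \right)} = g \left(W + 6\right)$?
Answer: $-16941$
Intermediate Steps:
$g = 3$ ($g = 7 - 4 = 3$)
$E{\left(u,W \right)} = 18 + 3 W$ ($E{\left(u,W \right)} = 3 \left(W + 6\right) = 3 \left(6 + W\right) = 18 + 3 W$)
$-453 - 458 E{\left(-13,6 \right)} = -453 - 458 \left(18 + 3 \cdot 6\right) = -453 - 458 \left(18 + 18\right) = -453 - 16488 = -16941$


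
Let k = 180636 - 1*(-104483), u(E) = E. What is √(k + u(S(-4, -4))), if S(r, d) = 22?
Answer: √285141 ≈ 533.99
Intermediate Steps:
k = 285119 (k = 180636 + 104483 = 285119)
√(k + u(S(-4, -4))) = √(285119 + 22) = √285141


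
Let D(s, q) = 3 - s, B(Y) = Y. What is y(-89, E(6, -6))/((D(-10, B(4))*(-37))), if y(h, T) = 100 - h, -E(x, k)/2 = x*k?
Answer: -189/481 ≈ -0.39293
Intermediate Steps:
E(x, k) = -2*k*x (E(x, k) = -2*x*k = -2*k*x)
y(-89, E(6, -6))/((D(-10, B(4))*(-37))) = (100 - 1*(-89))/(((3 - 1*(-10))*(-37))) = (100 + 89)/(((3 + 10)*(-37))) = 189/((13*(-37))) = 189/(-481) = 189*(-1/481) = -189/481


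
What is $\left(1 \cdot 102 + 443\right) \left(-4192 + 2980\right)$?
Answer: $-660540$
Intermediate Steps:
$\left(1 \cdot 102 + 443\right) \left(-4192 + 2980\right) = \left(102 + 443\right) \left(-1212\right) = 545 \left(-1212\right) = -660540$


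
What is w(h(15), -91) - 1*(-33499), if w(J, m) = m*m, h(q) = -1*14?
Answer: 41780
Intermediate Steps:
h(q) = -14
w(J, m) = m²
w(h(15), -91) - 1*(-33499) = (-91)² - 1*(-33499) = 8281 + 33499 = 41780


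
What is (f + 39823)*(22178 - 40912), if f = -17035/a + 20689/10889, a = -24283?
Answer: -197280062797571002/264417587 ≈ -7.4609e+8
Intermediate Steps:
f = 687885102/264417587 (f = -17035/(-24283) + 20689/10889 = -17035*(-1/24283) + 20689*(1/10889) = 17035/24283 + 20689/10889 = 687885102/264417587 ≈ 2.6015)
(f + 39823)*(22178 - 40912) = (687885102/264417587 + 39823)*(22178 - 40912) = (10530589452203/264417587)*(-18734) = -197280062797571002/264417587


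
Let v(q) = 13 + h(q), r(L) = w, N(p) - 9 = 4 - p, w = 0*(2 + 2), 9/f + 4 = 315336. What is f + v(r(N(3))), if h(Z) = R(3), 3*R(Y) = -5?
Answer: 10721315/945996 ≈ 11.333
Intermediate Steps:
f = 9/315332 (f = 9/(-4 + 315336) = 9/315332 ≈ 2.8541e-5)
R(Y) = -5/3 (R(Y) = (⅓)*(-5) = -5/3)
h(Z) = -5/3
w = 0 (w = 0*4 = 0)
N(p) = 13 - p (N(p) = 9 + (4 - p) = 13 - p)
r(L) = 0
v(q) = 34/3 (v(q) = 13 - 5/3 = 34/3)
f + v(r(N(3))) = 9/315332 + 34/3 = 10721315/945996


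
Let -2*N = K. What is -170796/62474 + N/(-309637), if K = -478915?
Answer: -67844628907/19344261938 ≈ -3.5072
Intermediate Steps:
N = 478915/2 (N = -1/2*(-478915) = 478915/2 ≈ 2.3946e+5)
-170796/62474 + N/(-309637) = -170796/62474 + (478915/2)/(-309637) = -170796*1/62474 + (478915/2)*(-1/309637) = -85398/31237 - 478915/619274 = -67844628907/19344261938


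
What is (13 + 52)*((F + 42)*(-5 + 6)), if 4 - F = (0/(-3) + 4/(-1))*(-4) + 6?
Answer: 1560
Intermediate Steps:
F = -18 (F = 4 - ((0/(-3) + 4/(-1))*(-4) + 6) = 4 - ((0*(-1/3) + 4*(-1))*(-4) + 6) = 4 - ((0 - 4)*(-4) + 6) = 4 - (-4*(-4) + 6) = 4 - (16 + 6) = 4 - 1*22 = 4 - 22 = -18)
(13 + 52)*((F + 42)*(-5 + 6)) = (13 + 52)*((-18 + 42)*(-5 + 6)) = 65*(24*1) = 65*24 = 1560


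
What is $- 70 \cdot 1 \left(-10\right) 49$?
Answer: $34300$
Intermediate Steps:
$- 70 \cdot 1 \left(-10\right) 49 = \left(-70\right) \left(-10\right) 49 = 700 \cdot 49 = 34300$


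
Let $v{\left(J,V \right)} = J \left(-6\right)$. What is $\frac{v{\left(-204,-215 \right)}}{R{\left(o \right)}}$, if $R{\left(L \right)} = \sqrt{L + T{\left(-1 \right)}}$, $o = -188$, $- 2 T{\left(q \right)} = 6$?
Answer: $- \frac{1224 i \sqrt{191}}{191} \approx - 88.566 i$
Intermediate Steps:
$T{\left(q \right)} = -3$ ($T{\left(q \right)} = \left(- \frac{1}{2}\right) 6 = -3$)
$v{\left(J,V \right)} = - 6 J$
$R{\left(L \right)} = \sqrt{-3 + L}$ ($R{\left(L \right)} = \sqrt{L - 3} = \sqrt{-3 + L}$)
$\frac{v{\left(-204,-215 \right)}}{R{\left(o \right)}} = \frac{\left(-6\right) \left(-204\right)}{\sqrt{-3 - 188}} = \frac{1224}{\sqrt{-191}} = \frac{1224}{i \sqrt{191}} = 1224 \left(- \frac{i \sqrt{191}}{191}\right) = - \frac{1224 i \sqrt{191}}{191}$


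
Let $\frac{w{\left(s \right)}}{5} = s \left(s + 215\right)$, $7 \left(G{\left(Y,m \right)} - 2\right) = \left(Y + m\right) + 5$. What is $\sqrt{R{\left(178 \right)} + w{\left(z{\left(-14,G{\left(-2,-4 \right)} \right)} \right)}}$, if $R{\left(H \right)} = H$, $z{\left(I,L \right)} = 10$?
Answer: $2 \sqrt{2857} \approx 106.9$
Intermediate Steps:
$G{\left(Y,m \right)} = \frac{19}{7} + \frac{Y}{7} + \frac{m}{7}$ ($G{\left(Y,m \right)} = 2 + \frac{\left(Y + m\right) + 5}{7} = 2 + \frac{5 + Y + m}{7} = 2 + \left(\frac{5}{7} + \frac{Y}{7} + \frac{m}{7}\right) = \frac{19}{7} + \frac{Y}{7} + \frac{m}{7}$)
$w{\left(s \right)} = 5 s \left(215 + s\right)$ ($w{\left(s \right)} = 5 s \left(s + 215\right) = 5 s \left(215 + s\right)$)
$\sqrt{R{\left(178 \right)} + w{\left(z{\left(-14,G{\left(-2,-4 \right)} \right)} \right)}} = \sqrt{178 + 5 \cdot 10 \left(215 + 10\right)} = \sqrt{178 + 5 \cdot 10 \cdot 225} = \sqrt{178 + 11250} = \sqrt{11428} = 2 \sqrt{2857}$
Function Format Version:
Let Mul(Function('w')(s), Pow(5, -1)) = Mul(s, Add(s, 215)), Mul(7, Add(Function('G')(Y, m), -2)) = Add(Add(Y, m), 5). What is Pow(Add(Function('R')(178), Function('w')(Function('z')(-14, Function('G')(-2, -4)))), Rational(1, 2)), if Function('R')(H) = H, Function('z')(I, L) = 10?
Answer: Mul(2, Pow(2857, Rational(1, 2))) ≈ 106.90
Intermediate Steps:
Function('G')(Y, m) = Add(Rational(19, 7), Mul(Rational(1, 7), Y), Mul(Rational(1, 7), m)) (Function('G')(Y, m) = Add(2, Mul(Rational(1, 7), Add(Add(Y, m), 5))) = Add(2, Mul(Rational(1, 7), Add(5, Y, m))) = Add(2, Add(Rational(5, 7), Mul(Rational(1, 7), Y), Mul(Rational(1, 7), m))) = Add(Rational(19, 7), Mul(Rational(1, 7), Y), Mul(Rational(1, 7), m)))
Function('w')(s) = Mul(5, s, Add(215, s)) (Function('w')(s) = Mul(5, Mul(s, Add(s, 215))) = Mul(5, Mul(s, Add(215, s))) = Mul(5, s, Add(215, s)))
Pow(Add(Function('R')(178), Function('w')(Function('z')(-14, Function('G')(-2, -4)))), Rational(1, 2)) = Pow(Add(178, Mul(5, 10, Add(215, 10))), Rational(1, 2)) = Pow(Add(178, Mul(5, 10, 225)), Rational(1, 2)) = Pow(Add(178, 11250), Rational(1, 2)) = Pow(11428, Rational(1, 2)) = Mul(2, Pow(2857, Rational(1, 2)))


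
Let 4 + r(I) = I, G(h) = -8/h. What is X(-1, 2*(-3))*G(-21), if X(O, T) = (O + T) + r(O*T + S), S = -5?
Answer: -80/21 ≈ -3.8095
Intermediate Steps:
r(I) = -4 + I
X(O, T) = -9 + O + T + O*T (X(O, T) = (O + T) + (-4 + (O*T - 5)) = (O + T) + (-4 + (-5 + O*T)) = (O + T) + (-9 + O*T) = -9 + O + T + O*T)
X(-1, 2*(-3))*G(-21) = (-9 - 1 + 2*(-3) - 2*(-3))*(-8/(-21)) = (-9 - 1 - 6 - 1*(-6))*(-8*(-1/21)) = (-9 - 1 - 6 + 6)*(8/21) = -10*8/21 = -80/21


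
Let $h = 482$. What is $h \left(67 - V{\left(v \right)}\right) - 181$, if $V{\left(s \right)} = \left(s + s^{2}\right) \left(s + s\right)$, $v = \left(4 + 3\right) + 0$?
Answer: $-345775$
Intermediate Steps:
$v = 7$ ($v = 7 + 0 = 7$)
$V{\left(s \right)} = 2 s \left(s + s^{2}\right)$ ($V{\left(s \right)} = \left(s + s^{2}\right) 2 s = 2 s \left(s + s^{2}\right)$)
$h \left(67 - V{\left(v \right)}\right) - 181 = 482 \left(67 - 2 \cdot 7^{2} \left(1 + 7\right)\right) - 181 = 482 \left(67 - 2 \cdot 49 \cdot 8\right) - 181 = 482 \left(67 - 784\right) - 181 = 482 \left(-717\right) - 181 = -345594 - 181 = -345775$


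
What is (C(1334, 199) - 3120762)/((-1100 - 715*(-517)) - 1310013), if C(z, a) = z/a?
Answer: 310515152/93675071 ≈ 3.3148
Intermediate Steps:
(C(1334, 199) - 3120762)/((-1100 - 715*(-517)) - 1310013) = (1334/199 - 3120762)/((-1100 - 715*(-517)) - 1310013) = (1334*(1/199) - 3120762)/((-1100 + 369655) - 1310013) = (1334/199 - 3120762)/(368555 - 1310013) = -621030304/199/(-941458) = -621030304/199*(-1/941458) = 310515152/93675071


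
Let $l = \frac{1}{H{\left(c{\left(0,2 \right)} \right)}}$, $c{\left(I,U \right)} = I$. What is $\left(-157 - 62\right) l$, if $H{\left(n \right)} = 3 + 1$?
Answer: $- \frac{219}{4} \approx -54.75$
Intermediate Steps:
$H{\left(n \right)} = 4$
$l = \frac{1}{4} \approx 0.25$
$\left(-157 - 62\right) l = \left(-157 - 62\right) \frac{1}{4} = \left(-219\right) \frac{1}{4} = - \frac{219}{4}$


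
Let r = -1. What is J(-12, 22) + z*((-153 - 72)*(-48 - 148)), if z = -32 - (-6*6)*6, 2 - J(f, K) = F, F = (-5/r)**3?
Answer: 8114277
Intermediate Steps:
F = 125 (F = (-5/(-1))**3 = (-5*(-1))**3 = 5**3 = 125)
J(f, K) = -123 (J(f, K) = 2 - 1*125 = 2 - 125 = -123)
z = 184 (z = -32 - (-36)*6 = -32 - 1*(-216) = -32 + 216 = 184)
J(-12, 22) + z*((-153 - 72)*(-48 - 148)) = -123 + 184*((-153 - 72)*(-48 - 148)) = -123 + 184*(-225*(-196)) = -123 + 184*44100 = -123 + 8114400 = 8114277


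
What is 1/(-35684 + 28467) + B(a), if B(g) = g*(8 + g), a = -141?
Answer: 135340400/7217 ≈ 18753.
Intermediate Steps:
1/(-35684 + 28467) + B(a) = 1/(-35684 + 28467) - 141*(8 - 141) = 1/(-7217) - 141*(-133) = -1/7217 + 18753 = 135340400/7217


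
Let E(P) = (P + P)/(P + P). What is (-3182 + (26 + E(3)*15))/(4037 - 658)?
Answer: -3141/3379 ≈ -0.92957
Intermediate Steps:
E(P) = 1 (E(P) = (2*P)/((2*P)) = (2*P)*(1/(2*P)) = 1)
(-3182 + (26 + E(3)*15))/(4037 - 658) = (-3182 + (26 + 1*15))/(4037 - 658) = (-3182 + (26 + 15))/3379 = (-3182 + 41)*(1/3379) = -3141*1/3379 = -3141/3379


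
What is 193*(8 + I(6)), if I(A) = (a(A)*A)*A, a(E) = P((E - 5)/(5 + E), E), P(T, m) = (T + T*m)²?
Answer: 527276/121 ≈ 4357.7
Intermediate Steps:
a(E) = (1 + E)²*(-5 + E)²/(5 + E)² (a(E) = ((E - 5)/(5 + E))²*(1 + E)² = ((-5 + E)/(5 + E))²*(1 + E)² = ((-5 + E)²/(5 + E)²)*(1 + E)² = (1 + E)²*(-5 + E)²/(5 + E)²)
I(A) = A²*(1 + A)²*(-5 + A)²/(5 + A)² (I(A) = (((1 + A)²*(-5 + A)²/(5 + A)²)*A)*A = (A*(1 + A)²*(-5 + A)²/(5 + A)²)*A = A²*(1 + A)²*(-5 + A)²/(5 + A)²)
193*(8 + I(6)) = 193*(8 + 6²*(1 + 6)²*(-5 + 6)²/(5 + 6)²) = 193*(8 + 36*7²*1²/11²) = 193*(8 + 36*49*1*(1/121)) = 193*(8 + 1764/121) = 193*(2732/121) = 527276/121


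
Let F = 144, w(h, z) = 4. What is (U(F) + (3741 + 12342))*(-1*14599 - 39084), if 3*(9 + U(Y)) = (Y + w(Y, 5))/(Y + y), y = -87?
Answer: -147563937766/171 ≈ -8.6295e+8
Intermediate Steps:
U(Y) = -9 + (4 + Y)/(3*(-87 + Y)) (U(Y) = -9 + ((Y + 4)/(Y - 87))/3 = -9 + ((4 + Y)/(-87 + Y))/3 = -9 + (4 + Y)/(3*(-87 + Y)))
(U(F) + (3741 + 12342))*(-1*14599 - 39084) = (13*(181 - 2*144)/(3*(-87 + 144)) + (3741 + 12342))*(-1*14599 - 39084) = ((13/3)*(181 - 288)/57 + 16083)*(-14599 - 39084) = ((13/3)*(1/57)*(-107) + 16083)*(-53683) = (-1391/171 + 16083)*(-53683) = (2748802/171)*(-53683) = -147563937766/171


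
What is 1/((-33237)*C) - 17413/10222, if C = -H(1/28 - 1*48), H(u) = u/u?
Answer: -578745659/339748614 ≈ -1.7035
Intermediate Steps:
H(u) = 1
C = -1 (C = -1*1 = -1)
1/((-33237)*C) - 17413/10222 = 1/(-33237*(-1)) - 17413/10222 = -1/33237*(-1) - 17413*1/10222 = 1/33237 - 17413/10222 = -578745659/339748614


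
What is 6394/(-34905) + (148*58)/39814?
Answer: 22526902/694853835 ≈ 0.032420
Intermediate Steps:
6394/(-34905) + (148*58)/39814 = 6394*(-1/34905) + 8584*(1/39814) = -6394/34905 + 4292/19907 = 22526902/694853835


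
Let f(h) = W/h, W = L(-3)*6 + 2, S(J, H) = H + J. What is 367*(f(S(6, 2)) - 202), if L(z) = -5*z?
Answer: -139827/2 ≈ -69914.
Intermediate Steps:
W = 92 (W = -5*(-3)*6 + 2 = 15*6 + 2 = 90 + 2 = 92)
f(h) = 92/h
367*(f(S(6, 2)) - 202) = 367*(92/(2 + 6) - 202) = 367*(92/8 - 202) = 367*(92*(1/8) - 202) = 367*(23/2 - 202) = 367*(-381/2) = -139827/2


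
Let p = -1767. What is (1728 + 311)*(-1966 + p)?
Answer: -7611587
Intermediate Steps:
(1728 + 311)*(-1966 + p) = (1728 + 311)*(-1966 - 1767) = 2039*(-3733) = -7611587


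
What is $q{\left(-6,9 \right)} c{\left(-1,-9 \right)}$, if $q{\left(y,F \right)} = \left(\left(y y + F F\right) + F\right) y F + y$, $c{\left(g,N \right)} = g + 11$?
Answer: $-68100$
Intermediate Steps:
$c{\left(g,N \right)} = 11 + g$
$q{\left(y,F \right)} = y + F y \left(F + F^{2} + y^{2}\right)$ ($q{\left(y,F \right)} = \left(\left(y^{2} + F^{2}\right) + F\right) y F + y = \left(\left(F^{2} + y^{2}\right) + F\right) y F + y = \left(F + F^{2} + y^{2}\right) y F + y = y \left(F + F^{2} + y^{2}\right) F + y = F y \left(F + F^{2} + y^{2}\right) + y = y + F y \left(F + F^{2} + y^{2}\right)$)
$q{\left(-6,9 \right)} c{\left(-1,-9 \right)} = - 6 \left(1 + 9^{2} + 9^{3} + 9 \left(-6\right)^{2}\right) \left(11 - 1\right) = - 6 \left(1 + 81 + 729 + 9 \cdot 36\right) 10 = - 6 \left(1 + 81 + 729 + 324\right) 10 = \left(-6\right) 1135 \cdot 10 = \left(-6810\right) 10 = -68100$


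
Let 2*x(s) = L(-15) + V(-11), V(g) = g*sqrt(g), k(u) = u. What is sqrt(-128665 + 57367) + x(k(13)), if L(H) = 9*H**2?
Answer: 2025/2 + 3*I*sqrt(7922) - 11*I*sqrt(11)/2 ≈ 1012.5 + 248.78*I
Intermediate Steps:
V(g) = g**(3/2)
x(s) = 2025/2 - 11*I*sqrt(11)/2 (x(s) = (9*(-15)**2 + (-11)**(3/2))/2 = (9*225 - 11*I*sqrt(11))/2 = (2025 - 11*I*sqrt(11))/2 = 2025/2 - 11*I*sqrt(11)/2)
sqrt(-128665 + 57367) + x(k(13)) = sqrt(-128665 + 57367) + (2025/2 - 11*I*sqrt(11)/2) = sqrt(-71298) + (2025/2 - 11*I*sqrt(11)/2) = 3*I*sqrt(7922) + (2025/2 - 11*I*sqrt(11)/2) = 2025/2 + 3*I*sqrt(7922) - 11*I*sqrt(11)/2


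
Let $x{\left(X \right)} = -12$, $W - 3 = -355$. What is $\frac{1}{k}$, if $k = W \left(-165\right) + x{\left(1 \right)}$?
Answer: $\frac{1}{58068} \approx 1.7221 \cdot 10^{-5}$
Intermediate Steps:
$W = -352$ ($W = 3 - 355 = -352$)
$k = 58068$ ($k = \left(-352\right) \left(-165\right) - 12 = 58080 - 12 = 58068$)
$\frac{1}{k} = \frac{1}{58068}$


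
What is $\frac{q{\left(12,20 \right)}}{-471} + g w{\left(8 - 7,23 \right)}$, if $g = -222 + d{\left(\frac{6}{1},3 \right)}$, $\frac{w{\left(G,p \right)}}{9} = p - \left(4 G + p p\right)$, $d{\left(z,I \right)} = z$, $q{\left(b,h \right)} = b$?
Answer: $\frac{155656076}{157} \approx 9.9144 \cdot 10^{5}$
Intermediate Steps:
$w{\left(G,p \right)} = - 36 G - 9 p^{2} + 9 p$ ($w{\left(G,p \right)} = 9 \left(p - \left(4 G + p p\right)\right) = 9 \left(p - \left(4 G + p^{2}\right)\right) = 9 \left(p - \left(p^{2} + 4 G\right)\right) = 9 \left(p - p^{2} - 4 G\right) = - 36 G - 9 p^{2} + 9 p$)
$g = -216$ ($g = -222 + \frac{6}{1} = -222 + 6 \cdot 1 = -222 + 6 = -216$)
$\frac{q{\left(12,20 \right)}}{-471} + g w{\left(8 - 7,23 \right)} = \frac{12}{-471} - 216 \left(- 36 \left(8 - 7\right) - 9 \cdot 23^{2} + 9 \cdot 23\right) = 12 \left(- \frac{1}{471}\right) - 216 \left(- 36 \left(8 - 7\right) - 4761 + 207\right) = - \frac{4}{157} - 216 \left(\left(-36\right) 1 - 4761 + 207\right) = - \frac{4}{157} - 216 \left(-36 - 4761 + 207\right) = - \frac{4}{157} - -991440 = - \frac{4}{157} + 991440 = \frac{155656076}{157}$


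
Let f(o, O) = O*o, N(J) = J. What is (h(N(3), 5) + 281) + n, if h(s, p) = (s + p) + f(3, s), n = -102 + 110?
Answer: 306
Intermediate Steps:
n = 8
h(s, p) = p + 4*s (h(s, p) = (s + p) + s*3 = (p + s) + 3*s = p + 4*s)
(h(N(3), 5) + 281) + n = ((5 + 4*3) + 281) + 8 = ((5 + 12) + 281) + 8 = (17 + 281) + 8 = 298 + 8 = 306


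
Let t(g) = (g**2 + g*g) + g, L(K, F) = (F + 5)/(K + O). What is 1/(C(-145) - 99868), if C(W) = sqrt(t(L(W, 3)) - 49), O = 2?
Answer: -2042200732/203950503706393 - 143*I*sqrt(1003017)/203950503706393 ≈ -1.0013e-5 - 7.0221e-10*I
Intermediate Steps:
L(K, F) = (5 + F)/(2 + K) (L(K, F) = (F + 5)/(K + 2) = (5 + F)/(2 + K))
t(g) = g + 2*g**2 (t(g) = (g**2 + g**2) + g = 2*g**2 + g = g + 2*g**2)
C(W) = sqrt(-49 + 8*(1 + 16/(2 + W))/(2 + W)) (C(W) = sqrt(((5 + 3)/(2 + W))*(1 + 2*((5 + 3)/(2 + W))) - 49) = sqrt((8/(2 + W))*(1 + 2*(8/(2 + W))) - 49) = sqrt((8/(2 + W))*(1 + 16/(2 + W)) - 49) = sqrt(8*(1 + 16/(2 + W))/(2 + W) - 49) = sqrt(-49 + 8*(1 + 16/(2 + W))/(2 + W)))
1/(C(-145) - 99868) = 1/(sqrt((144 - 49*(2 - 145)**2 + 8*(-145))/(2 - 145)**2) - 99868) = 1/(sqrt((144 - 49*(-143)**2 - 1160)/(-143)**2) - 99868) = 1/(sqrt((144 - 49*20449 - 1160)/20449) - 99868) = 1/(sqrt((144 - 1002001 - 1160)/20449) - 99868) = 1/(sqrt((1/20449)*(-1003017)) - 99868) = 1/(sqrt(-1003017/20449) - 99868) = 1/(I*sqrt(1003017)/143 - 99868) = 1/(-99868 + I*sqrt(1003017)/143)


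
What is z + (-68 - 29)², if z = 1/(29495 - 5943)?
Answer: 221600769/23552 ≈ 9409.0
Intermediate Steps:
z = 1/23552 ≈ 4.2459e-5
z + (-68 - 29)² = 1/23552 + (-68 - 29)² = 1/23552 + (-97)² = 1/23552 + 9409 = 221600769/23552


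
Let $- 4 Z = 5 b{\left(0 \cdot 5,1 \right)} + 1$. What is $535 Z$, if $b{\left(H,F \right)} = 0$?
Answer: $- \frac{535}{4} \approx -133.75$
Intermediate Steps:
$Z = - \frac{1}{4}$ ($Z = - \frac{5 \cdot 0 + 1}{4} = - \frac{0 + 1}{4} = \left(- \frac{1}{4}\right) 1 = - \frac{1}{4} \approx -0.25$)
$535 Z = 535 \left(- \frac{1}{4}\right) = - \frac{535}{4}$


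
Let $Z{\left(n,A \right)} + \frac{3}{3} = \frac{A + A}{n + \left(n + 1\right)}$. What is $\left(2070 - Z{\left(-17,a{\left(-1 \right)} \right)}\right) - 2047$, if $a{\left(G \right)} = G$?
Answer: $\frac{790}{33} \approx 23.939$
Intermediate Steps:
$Z{\left(n,A \right)} = -1 + \frac{2 A}{1 + 2 n}$ ($Z{\left(n,A \right)} = -1 + \frac{A + A}{n + \left(n + 1\right)} = -1 + \frac{2 A}{n + \left(1 + n\right)} = -1 + \frac{2 A}{1 + 2 n}$)
$\left(2070 - Z{\left(-17,a{\left(-1 \right)} \right)}\right) - 2047 = \left(2070 - \frac{-1 - -34 + 2 \left(-1\right)}{1 + 2 \left(-17\right)}\right) - 2047 = \left(2070 - \frac{-1 + 34 - 2}{1 - 34}\right) - 2047 = \left(2070 - \frac{1}{-33} \cdot 31\right) - 2047 = \left(2070 - \left(- \frac{1}{33}\right) 31\right) - 2047 = \left(2070 - - \frac{31}{33}\right) - 2047 = \left(2070 + \frac{31}{33}\right) - 2047 = \frac{68341}{33} - 2047 = \frac{790}{33}$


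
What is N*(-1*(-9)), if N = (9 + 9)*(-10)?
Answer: -1620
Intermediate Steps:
N = -180 (N = 18*(-10) = -180)
N*(-1*(-9)) = -(-180)*(-9) = -180*9 = -1620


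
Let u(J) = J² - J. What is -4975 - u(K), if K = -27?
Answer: -5731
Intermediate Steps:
-4975 - u(K) = -4975 - (-27)*(-1 - 27) = -4975 - (-27)*(-28) = -4975 - 1*756 = -4975 - 756 = -5731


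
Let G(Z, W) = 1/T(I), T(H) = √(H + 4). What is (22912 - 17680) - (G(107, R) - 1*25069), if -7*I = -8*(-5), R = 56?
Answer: 30301 + I*√21/6 ≈ 30301.0 + 0.76376*I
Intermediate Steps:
I = -40/7 (I = -(-8)*(-5)/7 = -⅐*40 = -40/7 ≈ -5.7143)
T(H) = √(4 + H)
G(Z, W) = -I*√21/6 (G(Z, W) = 1/(√(4 - 40/7)) = 1/(√(-12/7)) = 1/(2*I*√21/7) = -I*√21/6)
(22912 - 17680) - (G(107, R) - 1*25069) = (22912 - 17680) - (-I*√21/6 - 1*25069) = 5232 - (-I*√21/6 - 25069) = 5232 - (-25069 - I*√21/6) = 5232 + (25069 + I*√21/6) = 30301 + I*√21/6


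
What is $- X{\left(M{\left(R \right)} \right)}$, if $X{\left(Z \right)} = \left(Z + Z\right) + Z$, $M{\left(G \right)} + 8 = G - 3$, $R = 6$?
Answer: $15$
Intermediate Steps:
$M{\left(G \right)} = -11 + G$ ($M{\left(G \right)} = -8 + \left(G - 3\right) = -8 + \left(-3 + G\right) = -11 + G$)
$X{\left(Z \right)} = 3 Z$ ($X{\left(Z \right)} = 2 Z + Z = 3 Z$)
$- X{\left(M{\left(R \right)} \right)} = - 3 \left(-11 + 6\right) = - 3 \left(-5\right) = \left(-1\right) \left(-15\right) = 15$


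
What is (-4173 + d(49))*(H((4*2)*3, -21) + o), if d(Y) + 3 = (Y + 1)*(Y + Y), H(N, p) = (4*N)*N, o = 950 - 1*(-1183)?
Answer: 3212388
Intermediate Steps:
o = 2133 (o = 950 + 1183 = 2133)
H(N, p) = 4*N²
d(Y) = -3 + 2*Y*(1 + Y) (d(Y) = -3 + (Y + 1)*(Y + Y) = -3 + (1 + Y)*(2*Y) = -3 + 2*Y*(1 + Y))
(-4173 + d(49))*(H((4*2)*3, -21) + o) = (-4173 + (-3 + 2*49 + 2*49²))*(4*((4*2)*3)² + 2133) = (-4173 + (-3 + 98 + 2*2401))*(4*(8*3)² + 2133) = (-4173 + (-3 + 98 + 4802))*(4*24² + 2133) = (-4173 + 4897)*(4*576 + 2133) = 724*(2304 + 2133) = 724*4437 = 3212388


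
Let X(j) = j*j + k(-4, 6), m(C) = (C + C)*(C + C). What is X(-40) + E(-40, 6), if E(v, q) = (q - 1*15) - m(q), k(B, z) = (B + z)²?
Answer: 1451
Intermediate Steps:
m(C) = 4*C² (m(C) = (2*C)*(2*C) = 4*C²)
E(v, q) = -15 + q - 4*q² (E(v, q) = (q - 1*15) - 4*q² = (q - 15) - 4*q² = (-15 + q) - 4*q² = -15 + q - 4*q²)
X(j) = 4 + j² (X(j) = j*j + (-4 + 6)² = j² + 2² = j² + 4 = 4 + j²)
X(-40) + E(-40, 6) = (4 + (-40)²) + (-15 + 6 - 4*6²) = (4 + 1600) + (-15 + 6 - 4*36) = 1604 + (-15 + 6 - 144) = 1604 - 153 = 1451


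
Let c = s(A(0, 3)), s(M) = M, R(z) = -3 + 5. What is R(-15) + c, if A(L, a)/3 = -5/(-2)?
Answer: 19/2 ≈ 9.5000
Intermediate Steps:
R(z) = 2
A(L, a) = 15/2 (A(L, a) = 3*(-5/(-2)) = 3*(-5*(-½)) = 3*(5/2) = 15/2)
c = 15/2 ≈ 7.5000
R(-15) + c = 2 + 15/2 = 19/2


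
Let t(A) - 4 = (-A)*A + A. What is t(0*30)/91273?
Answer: 4/91273 ≈ 4.3825e-5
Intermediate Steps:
t(A) = 4 + A - A² (t(A) = 4 + ((-A)*A + A) = 4 + (-A² + A) = 4 + (A - A²) = 4 + A - A²)
t(0*30)/91273 = (4 + 0*30 - (0*30)²)/91273 = (4 + 0 - 1*0²)*(1/91273) = (4 + 0 - 1*0)*(1/91273) = (4 + 0 + 0)*(1/91273) = 4*(1/91273) = 4/91273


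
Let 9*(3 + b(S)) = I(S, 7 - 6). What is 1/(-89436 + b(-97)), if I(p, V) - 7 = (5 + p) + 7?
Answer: -3/268343 ≈ -1.1180e-5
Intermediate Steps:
I(p, V) = 19 + p (I(p, V) = 7 + ((5 + p) + 7) = 7 + (12 + p) = 19 + p)
b(S) = -8/9 + S/9 (b(S) = -3 + (19 + S)/9 = -3 + (19/9 + S/9) = -8/9 + S/9)
1/(-89436 + b(-97)) = 1/(-89436 + (-8/9 + (1/9)*(-97))) = 1/(-89436 + (-8/9 - 97/9)) = 1/(-89436 - 35/3) = 1/(-268343/3) = -3/268343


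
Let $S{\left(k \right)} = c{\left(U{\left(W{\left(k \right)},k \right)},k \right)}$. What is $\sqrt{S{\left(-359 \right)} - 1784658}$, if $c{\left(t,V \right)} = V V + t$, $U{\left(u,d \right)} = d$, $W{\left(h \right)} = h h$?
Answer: $2 i \sqrt{414034} \approx 1286.9 i$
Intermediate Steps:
$W{\left(h \right)} = h^{2}$
$c{\left(t,V \right)} = t + V^{2}$ ($c{\left(t,V \right)} = V^{2} + t = t + V^{2}$)
$S{\left(k \right)} = k + k^{2}$
$\sqrt{S{\left(-359 \right)} - 1784658} = \sqrt{- 359 \left(1 - 359\right) - 1784658} = \sqrt{\left(-359\right) \left(-358\right) - 1784658} = \sqrt{128522 - 1784658} = \sqrt{-1656136} = 2 i \sqrt{414034}$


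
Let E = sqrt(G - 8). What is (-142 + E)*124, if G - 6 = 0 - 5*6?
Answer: -17608 + 496*I*sqrt(2) ≈ -17608.0 + 701.45*I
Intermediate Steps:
G = -24 (G = 6 + (0 - 5*6) = 6 + (0 - 30) = 6 - 30 = -24)
E = 4*I*sqrt(2) (E = sqrt(-24 - 8) = sqrt(-32) = 4*I*sqrt(2) ≈ 5.6569*I)
(-142 + E)*124 = (-142 + 4*I*sqrt(2))*124 = -17608 + 496*I*sqrt(2)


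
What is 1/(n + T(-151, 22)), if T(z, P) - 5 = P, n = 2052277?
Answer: 1/2052304 ≈ 4.8726e-7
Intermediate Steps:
T(z, P) = 5 + P
1/(n + T(-151, 22)) = 1/(2052277 + (5 + 22)) = 1/(2052277 + 27) = 1/2052304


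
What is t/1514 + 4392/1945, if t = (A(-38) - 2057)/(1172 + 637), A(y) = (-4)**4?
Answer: 12025420847/5327016570 ≈ 2.2574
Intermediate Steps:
A(y) = 256
t = -1801/1809 (t = (256 - 2057)/(1172 + 637) = -1801/1809 ≈ -0.99558)
t/1514 + 4392/1945 = -1801/1809/1514 + 4392/1945 = -1801/1809*1/1514 + 4392*(1/1945) = -1801/2738826 + 4392/1945 = 12025420847/5327016570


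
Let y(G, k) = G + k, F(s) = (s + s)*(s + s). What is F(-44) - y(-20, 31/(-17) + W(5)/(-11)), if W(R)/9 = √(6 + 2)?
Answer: 132019/17 + 18*√2/11 ≈ 7768.1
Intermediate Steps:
W(R) = 18*√2 (W(R) = 9*√(6 + 2) = 9*√8 = 9*(2*√2) = 18*√2)
F(s) = 4*s² (F(s) = (2*s)*(2*s) = 4*s²)
F(-44) - y(-20, 31/(-17) + W(5)/(-11)) = 4*(-44)² - (-20 + (31/(-17) + (18*√2)/(-11))) = 4*1936 - (-20 + (31*(-1/17) + (18*√2)*(-1/11))) = 7744 - (-20 + (-31/17 - 18*√2/11)) = 7744 - (-371/17 - 18*√2/11) = 7744 + (371/17 + 18*√2/11) = 132019/17 + 18*√2/11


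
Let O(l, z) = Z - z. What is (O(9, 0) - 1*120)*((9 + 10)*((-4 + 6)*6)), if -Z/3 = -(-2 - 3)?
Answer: -30780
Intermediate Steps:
Z = -15 (Z = -(-3)*(-2 - 3) = -(-3)*(-5) = -3*5 = -15)
O(l, z) = -15 - z
(O(9, 0) - 1*120)*((9 + 10)*((-4 + 6)*6)) = ((-15 - 1*0) - 1*120)*((9 + 10)*((-4 + 6)*6)) = ((-15 + 0) - 120)*(19*(2*6)) = (-15 - 120)*(19*12) = -135*228 = -30780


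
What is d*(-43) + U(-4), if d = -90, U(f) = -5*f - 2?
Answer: 3888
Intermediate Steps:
U(f) = -2 - 5*f
d*(-43) + U(-4) = -90*(-43) + (-2 - 5*(-4)) = 3870 + (-2 + 20) = 3870 + 18 = 3888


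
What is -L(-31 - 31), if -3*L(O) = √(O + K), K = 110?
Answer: 4*√3/3 ≈ 2.3094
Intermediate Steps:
L(O) = -√(110 + O)/3 (L(O) = -√(O + 110)/3 = -√(110 + O)/3)
-L(-31 - 31) = -(-1)*√(110 + (-31 - 31))/3 = -(-1)*√(110 - 62)/3 = -(-1)*√48/3 = -(-1)*4*√3/3 = -(-4)*√3/3 = 4*√3/3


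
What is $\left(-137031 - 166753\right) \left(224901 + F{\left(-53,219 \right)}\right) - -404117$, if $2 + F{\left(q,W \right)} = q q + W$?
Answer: $-69240171651$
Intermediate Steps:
$F{\left(q,W \right)} = -2 + W + q^{2}$ ($F{\left(q,W \right)} = -2 + \left(q q + W\right) = -2 + \left(q^{2} + W\right) = -2 + \left(W + q^{2}\right) = -2 + W + q^{2}$)
$\left(-137031 - 166753\right) \left(224901 + F{\left(-53,219 \right)}\right) - -404117 = \left(-137031 - 166753\right) \left(224901 + \left(-2 + 219 + \left(-53\right)^{2}\right)\right) - -404117 = - 303784 \left(224901 + \left(-2 + 219 + 2809\right)\right) + 404117 = - 303784 \left(224901 + 3026\right) + 404117 = \left(-303784\right) 227927 + 404117 = -69240575768 + 404117 = -69240171651$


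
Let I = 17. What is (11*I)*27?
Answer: 5049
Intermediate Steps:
(11*I)*27 = (11*17)*27 = 187*27 = 5049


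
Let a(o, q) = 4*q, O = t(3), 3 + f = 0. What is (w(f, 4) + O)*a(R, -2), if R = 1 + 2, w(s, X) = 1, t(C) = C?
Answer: -32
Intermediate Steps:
f = -3 (f = -3 + 0 = -3)
O = 3
R = 3
(w(f, 4) + O)*a(R, -2) = (1 + 3)*(4*(-2)) = 4*(-8) = -32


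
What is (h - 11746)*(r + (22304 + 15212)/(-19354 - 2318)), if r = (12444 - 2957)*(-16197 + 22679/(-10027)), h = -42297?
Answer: 451204678776438204343/54326286 ≈ 8.3055e+12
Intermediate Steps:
r = -1540973391026/10027 (r = 9487*(-16197 + 22679*(-1/10027)) = 9487*(-16197 - 22679/10027) = 9487*(-162429998/10027) = -1540973391026/10027 ≈ -1.5368e+8)
(h - 11746)*(r + (22304 + 15212)/(-19354 - 2318)) = (-42297 - 11746)*(-1540973391026/10027 + (22304 + 15212)/(-19354 - 2318)) = -54043*(-1540973391026/10027 + 37516/(-21672)) = -54043*(-1540973391026/10027 + 37516*(-1/21672)) = -54043*(-1540973391026/10027 - 9379/5418) = -54043*(-8348993926622101/54326286) = 451204678776438204343/54326286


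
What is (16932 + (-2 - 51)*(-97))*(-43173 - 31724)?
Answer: -1653201481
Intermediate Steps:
(16932 + (-2 - 51)*(-97))*(-43173 - 31724) = (16932 - 53*(-97))*(-74897) = (16932 + 5141)*(-74897) = 22073*(-74897) = -1653201481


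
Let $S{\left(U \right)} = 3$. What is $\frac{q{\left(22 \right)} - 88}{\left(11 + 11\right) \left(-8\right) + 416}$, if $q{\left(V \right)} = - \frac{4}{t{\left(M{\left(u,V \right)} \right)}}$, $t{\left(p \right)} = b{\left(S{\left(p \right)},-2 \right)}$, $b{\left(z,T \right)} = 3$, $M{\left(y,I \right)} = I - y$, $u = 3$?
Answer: $- \frac{67}{180} \approx -0.37222$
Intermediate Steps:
$t{\left(p \right)} = 3$
$q{\left(V \right)} = - \frac{4}{3}$
$\frac{q{\left(22 \right)} - 88}{\left(11 + 11\right) \left(-8\right) + 416} = \frac{- \frac{4}{3} - 88}{\left(11 + 11\right) \left(-8\right) + 416} = - \frac{268}{3 \left(22 \left(-8\right) + 416\right)} = - \frac{268}{3 \left(-176 + 416\right)} = - \frac{268}{3 \cdot 240} = \left(- \frac{268}{3}\right) \frac{1}{240} = - \frac{67}{180}$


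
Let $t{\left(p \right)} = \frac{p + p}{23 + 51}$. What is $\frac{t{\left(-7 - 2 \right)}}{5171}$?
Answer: $- \frac{9}{191327} \approx -4.704 \cdot 10^{-5}$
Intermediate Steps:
$t{\left(p \right)} = \frac{p}{37}$ ($t{\left(p \right)} = \frac{2 p}{74} = 2 p \frac{1}{74} = \frac{p}{37}$)
$\frac{t{\left(-7 - 2 \right)}}{5171} = \frac{\frac{1}{37} \left(-7 - 2\right)}{5171} = \frac{-7 - 2}{37} \cdot \frac{1}{5171} = \frac{1}{37} \left(-9\right) \frac{1}{5171} = \left(- \frac{9}{37}\right) \frac{1}{5171} = - \frac{9}{191327}$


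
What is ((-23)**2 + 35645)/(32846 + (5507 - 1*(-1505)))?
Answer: 6029/6643 ≈ 0.90757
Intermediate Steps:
((-23)**2 + 35645)/(32846 + (5507 - 1*(-1505))) = (529 + 35645)/(32846 + (5507 + 1505)) = 36174/(32846 + 7012) = 36174/39858 = 36174*(1/39858) = 6029/6643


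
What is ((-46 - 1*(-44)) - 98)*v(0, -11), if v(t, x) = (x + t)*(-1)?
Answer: -1100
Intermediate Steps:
v(t, x) = -t - x (v(t, x) = (t + x)*(-1) = -t - x)
((-46 - 1*(-44)) - 98)*v(0, -11) = ((-46 - 1*(-44)) - 98)*(-1*0 - 1*(-11)) = ((-46 + 44) - 98)*(0 + 11) = (-2 - 98)*11 = -100*11 = -1100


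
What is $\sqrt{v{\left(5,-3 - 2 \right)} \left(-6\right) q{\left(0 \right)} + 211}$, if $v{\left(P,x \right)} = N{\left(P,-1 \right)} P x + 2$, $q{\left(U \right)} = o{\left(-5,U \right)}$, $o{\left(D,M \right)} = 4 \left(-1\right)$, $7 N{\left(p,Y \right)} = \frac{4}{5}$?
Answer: $\frac{\sqrt{9331}}{7} \approx 13.8$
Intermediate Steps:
$N{\left(p,Y \right)} = \frac{4}{35}$ ($N{\left(p,Y \right)} = \frac{4 \cdot \frac{1}{5}}{7} = \frac{1}{7} \cdot \frac{4}{5} = \frac{4}{35}$)
$o{\left(D,M \right)} = -4$
$q{\left(U \right)} = -4$
$v{\left(P,x \right)} = 2 + \frac{4 P x}{35}$ ($v{\left(P,x \right)} = \frac{4 P}{35} x + 2 = \frac{4 P x}{35} + 2 = 2 + \frac{4 P x}{35}$)
$\sqrt{v{\left(5,-3 - 2 \right)} \left(-6\right) q{\left(0 \right)} + 211} = \sqrt{\left(2 + \frac{4}{35} \cdot 5 \left(-3 - 2\right)\right) \left(-6\right) \left(-4\right) + 211} = \sqrt{\left(2 + \frac{4}{35} \cdot 5 \left(-5\right)\right) \left(-6\right) \left(-4\right) + 211} = \sqrt{\left(2 - \frac{20}{7}\right) \left(-6\right) \left(-4\right) + 211} = \sqrt{\left(- \frac{6}{7}\right) \left(-6\right) \left(-4\right) + 211} = \sqrt{\frac{36}{7} \left(-4\right) + 211} = \sqrt{- \frac{144}{7} + 211} = \sqrt{\frac{1333}{7}} = \frac{\sqrt{9331}}{7}$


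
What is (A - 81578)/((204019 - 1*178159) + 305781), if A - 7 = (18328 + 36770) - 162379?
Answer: -188852/331641 ≈ -0.56945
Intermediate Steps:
A = -107274 (A = 7 + ((18328 + 36770) - 162379) = 7 + (55098 - 162379) = 7 - 107281 = -107274)
(A - 81578)/((204019 - 1*178159) + 305781) = (-107274 - 81578)/((204019 - 1*178159) + 305781) = -188852/((204019 - 178159) + 305781) = -188852/(25860 + 305781) = -188852/331641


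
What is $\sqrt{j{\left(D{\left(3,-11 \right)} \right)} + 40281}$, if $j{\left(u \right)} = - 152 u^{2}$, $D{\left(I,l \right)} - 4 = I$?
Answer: $\sqrt{32833} \approx 181.2$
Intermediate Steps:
$D{\left(I,l \right)} = 4 + I$
$\sqrt{j{\left(D{\left(3,-11 \right)} \right)} + 40281} = \sqrt{- 152 \left(4 + 3\right)^{2} + 40281} = \sqrt{- 152 \cdot 7^{2} + 40281} = \sqrt{\left(-152\right) 49 + 40281} = \sqrt{-7448 + 40281} = \sqrt{32833}$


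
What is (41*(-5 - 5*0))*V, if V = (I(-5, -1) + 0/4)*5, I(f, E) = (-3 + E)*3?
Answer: 12300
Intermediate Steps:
I(f, E) = -9 + 3*E
V = -60 (V = ((-9 + 3*(-1)) + 0/4)*5 = ((-9 - 3) + 0*(¼))*5 = (-12 + 0)*5 = -12*5 = -60)
(41*(-5 - 5*0))*V = (41*(-5 - 5*0))*(-60) = (41*(-5 + 0))*(-60) = (41*(-5))*(-60) = -205*(-60) = 12300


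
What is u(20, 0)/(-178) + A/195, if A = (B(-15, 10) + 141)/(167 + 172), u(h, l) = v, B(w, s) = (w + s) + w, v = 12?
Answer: -385861/5883345 ≈ -0.065585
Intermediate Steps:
B(w, s) = s + 2*w (B(w, s) = (s + w) + w = s + 2*w)
u(h, l) = 12
A = 121/339 (A = ((10 + 2*(-15)) + 141)/(167 + 172) = ((10 - 30) + 141)/339 = (-20 + 141)*(1/339) = 121*(1/339) = 121/339 ≈ 0.35693)
u(20, 0)/(-178) + A/195 = 12/(-178) + (121/339)/195 = 12*(-1/178) + (121/339)*(1/195) = -6/89 + 121/66105 = -385861/5883345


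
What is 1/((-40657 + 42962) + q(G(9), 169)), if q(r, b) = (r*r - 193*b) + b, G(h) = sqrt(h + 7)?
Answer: -1/30127 ≈ -3.3193e-5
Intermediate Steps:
G(h) = sqrt(7 + h)
q(r, b) = r**2 - 192*b (q(r, b) = (r**2 - 193*b) + b = r**2 - 192*b)
1/((-40657 + 42962) + q(G(9), 169)) = 1/((-40657 + 42962) + ((sqrt(7 + 9))**2 - 192*169)) = 1/(2305 + ((sqrt(16))**2 - 32448)) = 1/(2305 + (4**2 - 32448)) = 1/(2305 + (16 - 32448)) = 1/(2305 - 32432) = 1/(-30127) = -1/30127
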